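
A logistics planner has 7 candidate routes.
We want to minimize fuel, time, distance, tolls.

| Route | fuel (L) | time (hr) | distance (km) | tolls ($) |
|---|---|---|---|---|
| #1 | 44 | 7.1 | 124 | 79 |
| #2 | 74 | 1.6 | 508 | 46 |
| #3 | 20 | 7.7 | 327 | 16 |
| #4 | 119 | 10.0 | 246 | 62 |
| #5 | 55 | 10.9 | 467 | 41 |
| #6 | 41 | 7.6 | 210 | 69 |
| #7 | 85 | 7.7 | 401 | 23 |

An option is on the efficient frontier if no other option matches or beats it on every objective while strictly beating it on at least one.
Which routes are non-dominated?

#1, #2, #3, #4, #6

#1: not dominated (best distance).
#2: not dominated (best time).
#3: not dominated (best fuel).
#4: not dominated.
#5: dominated by #3 (fuel 20≤55, time 7.7≤10.9, distance 327≤467, tolls 16≤41).
#6: not dominated.
#7: dominated by #3 (fuel 20≤85, time 7.7≤7.7, distance 327≤401, tolls 16≤23).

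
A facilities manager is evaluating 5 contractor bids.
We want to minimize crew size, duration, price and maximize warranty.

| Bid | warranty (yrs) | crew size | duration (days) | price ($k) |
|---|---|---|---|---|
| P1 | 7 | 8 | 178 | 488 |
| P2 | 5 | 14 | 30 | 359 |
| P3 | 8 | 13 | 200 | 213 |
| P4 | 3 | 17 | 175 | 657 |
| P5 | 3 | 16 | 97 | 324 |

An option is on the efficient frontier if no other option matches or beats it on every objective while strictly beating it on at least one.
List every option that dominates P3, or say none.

P1: worse on warranty (7 vs 8).
P2: worse on warranty (5 vs 8).
P4: worse on warranty (3 vs 8).
P5: worse on warranty (3 vs 8).
No option dominates P3.

none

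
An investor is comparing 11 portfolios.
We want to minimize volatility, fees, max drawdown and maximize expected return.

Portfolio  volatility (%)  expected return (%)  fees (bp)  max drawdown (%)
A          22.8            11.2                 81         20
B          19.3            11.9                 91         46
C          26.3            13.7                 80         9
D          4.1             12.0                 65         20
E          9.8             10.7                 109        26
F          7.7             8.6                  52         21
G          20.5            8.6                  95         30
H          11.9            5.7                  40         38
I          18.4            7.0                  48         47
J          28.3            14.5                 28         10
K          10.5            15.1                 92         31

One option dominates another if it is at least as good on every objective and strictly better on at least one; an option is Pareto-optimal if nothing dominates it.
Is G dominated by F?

Yes

F vs G: volatility 7.7≤20.5, expected return 8.6≥8.6, fees 52≤95, max drawdown 21≤30 — F is at least as good on every objective with at least one strict improvement.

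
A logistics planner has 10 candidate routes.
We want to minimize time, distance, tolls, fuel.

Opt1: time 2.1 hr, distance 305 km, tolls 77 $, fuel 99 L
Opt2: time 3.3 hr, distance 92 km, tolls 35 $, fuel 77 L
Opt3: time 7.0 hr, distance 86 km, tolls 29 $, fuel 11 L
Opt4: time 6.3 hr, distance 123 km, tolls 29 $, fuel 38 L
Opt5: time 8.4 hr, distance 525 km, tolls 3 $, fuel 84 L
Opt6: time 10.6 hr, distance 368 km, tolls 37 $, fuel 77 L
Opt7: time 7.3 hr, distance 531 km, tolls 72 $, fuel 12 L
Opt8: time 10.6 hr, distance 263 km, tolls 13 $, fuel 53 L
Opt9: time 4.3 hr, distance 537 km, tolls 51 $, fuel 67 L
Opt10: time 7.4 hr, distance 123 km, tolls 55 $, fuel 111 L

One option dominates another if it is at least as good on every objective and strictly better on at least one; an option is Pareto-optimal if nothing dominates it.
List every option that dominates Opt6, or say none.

Opt2, Opt3, Opt4, Opt8

Opt2: time 3.3≤10.6, distance 92≤368, tolls 35≤37, fuel 77≤77 — dominates Opt6.
Opt3: time 7.0≤10.6, distance 86≤368, tolls 29≤37, fuel 11≤77 — dominates Opt6.
Opt4: time 6.3≤10.6, distance 123≤368, tolls 29≤37, fuel 38≤77 — dominates Opt6.
Opt8: time 10.6≤10.6, distance 263≤368, tolls 13≤37, fuel 53≤77 — dominates Opt6.
Others (Opt1, Opt5, Opt7, Opt9, Opt10) are each worse than Opt6 on at least one objective.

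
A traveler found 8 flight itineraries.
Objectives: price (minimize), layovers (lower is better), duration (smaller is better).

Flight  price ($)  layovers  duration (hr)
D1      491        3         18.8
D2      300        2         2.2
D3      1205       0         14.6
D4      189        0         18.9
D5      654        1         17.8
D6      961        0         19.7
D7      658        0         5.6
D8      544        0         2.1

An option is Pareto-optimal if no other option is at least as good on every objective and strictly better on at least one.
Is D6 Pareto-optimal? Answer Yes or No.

No

D4 vs D6: price 189≤961, layovers 0≤0, duration 18.9≤19.7 — D4 is at least as good on every objective and strictly better on at least one, so D4 dominates D6.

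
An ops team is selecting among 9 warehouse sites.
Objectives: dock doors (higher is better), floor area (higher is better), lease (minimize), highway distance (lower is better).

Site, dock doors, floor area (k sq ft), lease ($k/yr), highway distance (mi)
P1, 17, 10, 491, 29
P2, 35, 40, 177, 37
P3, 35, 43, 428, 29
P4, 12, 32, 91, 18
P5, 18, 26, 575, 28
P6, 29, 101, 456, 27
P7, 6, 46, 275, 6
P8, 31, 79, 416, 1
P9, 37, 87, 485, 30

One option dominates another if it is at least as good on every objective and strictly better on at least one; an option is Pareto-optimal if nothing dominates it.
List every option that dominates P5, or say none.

P6, P8

P6: dock doors 29≥18, floor area 101≥26, lease 456≤575, highway distance 27≤28 — dominates P5.
P8: dock doors 31≥18, floor area 79≥26, lease 416≤575, highway distance 1≤28 — dominates P5.
Others (P1, P2, P3, P4, P7, P9) are each worse than P5 on at least one objective.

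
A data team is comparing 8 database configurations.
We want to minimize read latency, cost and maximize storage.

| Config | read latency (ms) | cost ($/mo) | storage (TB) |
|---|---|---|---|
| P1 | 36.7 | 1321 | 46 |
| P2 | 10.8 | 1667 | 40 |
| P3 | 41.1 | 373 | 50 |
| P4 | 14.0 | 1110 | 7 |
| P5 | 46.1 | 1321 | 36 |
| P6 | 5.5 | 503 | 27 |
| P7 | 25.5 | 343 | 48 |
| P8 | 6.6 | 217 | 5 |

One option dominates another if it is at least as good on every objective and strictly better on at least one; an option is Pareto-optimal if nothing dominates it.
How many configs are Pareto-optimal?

5

P1: dominated by P7 (read latency 25.5≤36.7, cost 343≤1321, storage 48≥46).
P2: not dominated.
P3: not dominated (best storage).
P4: dominated by P6 (read latency 5.5≤14.0, cost 503≤1110, storage 27≥7).
P5: dominated by P1 (read latency 36.7≤46.1, cost 1321≤1321, storage 46≥36).
P6: not dominated (best read latency).
P7: not dominated.
P8: not dominated (best cost).
Pareto-optimal: P2, P3, P6, P7, P8 → 5.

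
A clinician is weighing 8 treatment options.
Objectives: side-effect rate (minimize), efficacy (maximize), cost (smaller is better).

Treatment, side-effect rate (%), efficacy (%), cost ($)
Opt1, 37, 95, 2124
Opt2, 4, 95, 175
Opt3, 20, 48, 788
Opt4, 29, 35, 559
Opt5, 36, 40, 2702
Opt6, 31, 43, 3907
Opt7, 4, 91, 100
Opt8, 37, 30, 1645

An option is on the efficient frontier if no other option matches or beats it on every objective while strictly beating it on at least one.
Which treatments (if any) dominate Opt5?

Opt2, Opt3, Opt7

Opt2: side-effect rate 4≤36, efficacy 95≥40, cost 175≤2702 — dominates Opt5.
Opt3: side-effect rate 20≤36, efficacy 48≥40, cost 788≤2702 — dominates Opt5.
Opt7: side-effect rate 4≤36, efficacy 91≥40, cost 100≤2702 — dominates Opt5.
Others (Opt1, Opt4, Opt6, Opt8) are each worse than Opt5 on at least one objective.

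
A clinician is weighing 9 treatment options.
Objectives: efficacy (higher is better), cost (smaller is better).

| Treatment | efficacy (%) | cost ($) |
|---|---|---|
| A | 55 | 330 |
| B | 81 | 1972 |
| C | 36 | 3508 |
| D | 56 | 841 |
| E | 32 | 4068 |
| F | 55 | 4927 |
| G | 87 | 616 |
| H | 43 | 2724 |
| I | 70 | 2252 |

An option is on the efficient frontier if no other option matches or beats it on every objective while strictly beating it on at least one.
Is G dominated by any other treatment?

A: worse on efficacy (55 vs 87).
B: worse on efficacy (81 vs 87).
C: worse on efficacy (36 vs 87).
D: worse on efficacy (56 vs 87).
E: worse on efficacy (32 vs 87).
F: worse on efficacy (55 vs 87).
H: worse on efficacy (43 vs 87).
I: worse on efficacy (70 vs 87).
No option is at least as good as G on every objective and strictly better on one.

No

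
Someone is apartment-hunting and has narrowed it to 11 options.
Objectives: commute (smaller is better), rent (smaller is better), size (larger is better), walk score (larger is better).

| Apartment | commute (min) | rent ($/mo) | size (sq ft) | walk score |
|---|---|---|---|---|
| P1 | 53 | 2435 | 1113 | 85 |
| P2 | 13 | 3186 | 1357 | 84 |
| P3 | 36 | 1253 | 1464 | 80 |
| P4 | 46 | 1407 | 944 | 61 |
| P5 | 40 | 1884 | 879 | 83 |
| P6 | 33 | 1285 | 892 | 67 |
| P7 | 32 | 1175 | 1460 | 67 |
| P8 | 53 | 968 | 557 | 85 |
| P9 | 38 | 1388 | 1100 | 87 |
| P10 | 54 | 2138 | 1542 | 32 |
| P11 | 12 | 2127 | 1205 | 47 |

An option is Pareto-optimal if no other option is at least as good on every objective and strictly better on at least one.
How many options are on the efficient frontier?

8

P1: not dominated.
P2: not dominated.
P3: not dominated.
P4: dominated by P3 (commute 36≤46, rent 1253≤1407, size 1464≥944, walk score 80≥61).
P5: dominated by P9 (commute 38≤40, rent 1388≤1884, size 1100≥879, walk score 87≥83).
P6: dominated by P7 (commute 32≤33, rent 1175≤1285, size 1460≥892, walk score 67≥67).
P7: not dominated.
P8: not dominated (best rent).
P9: not dominated (best walk score).
P10: not dominated (best size).
P11: not dominated (best commute).
Pareto-optimal: P1, P2, P3, P7, P8, P9, P10, P11 → 8.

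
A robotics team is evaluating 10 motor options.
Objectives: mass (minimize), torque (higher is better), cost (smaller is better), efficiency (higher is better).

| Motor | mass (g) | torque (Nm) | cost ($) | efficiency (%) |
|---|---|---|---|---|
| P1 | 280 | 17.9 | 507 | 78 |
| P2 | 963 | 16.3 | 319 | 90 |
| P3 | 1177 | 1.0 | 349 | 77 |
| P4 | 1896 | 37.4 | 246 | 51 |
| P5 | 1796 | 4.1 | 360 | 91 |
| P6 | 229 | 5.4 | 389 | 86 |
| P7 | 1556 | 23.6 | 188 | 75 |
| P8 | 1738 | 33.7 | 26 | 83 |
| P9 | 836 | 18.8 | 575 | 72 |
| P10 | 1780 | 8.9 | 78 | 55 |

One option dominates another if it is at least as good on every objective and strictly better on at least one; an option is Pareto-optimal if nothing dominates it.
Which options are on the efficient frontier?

P1: not dominated.
P2: not dominated.
P3: dominated by P2 (mass 963≤1177, torque 16.3≥1.0, cost 319≤349, efficiency 90≥77).
P4: not dominated (best torque).
P5: not dominated (best efficiency).
P6: not dominated (best mass).
P7: not dominated.
P8: not dominated (best cost).
P9: not dominated.
P10: dominated by P8 (mass 1738≤1780, torque 33.7≥8.9, cost 26≤78, efficiency 83≥55).

P1, P2, P4, P5, P6, P7, P8, P9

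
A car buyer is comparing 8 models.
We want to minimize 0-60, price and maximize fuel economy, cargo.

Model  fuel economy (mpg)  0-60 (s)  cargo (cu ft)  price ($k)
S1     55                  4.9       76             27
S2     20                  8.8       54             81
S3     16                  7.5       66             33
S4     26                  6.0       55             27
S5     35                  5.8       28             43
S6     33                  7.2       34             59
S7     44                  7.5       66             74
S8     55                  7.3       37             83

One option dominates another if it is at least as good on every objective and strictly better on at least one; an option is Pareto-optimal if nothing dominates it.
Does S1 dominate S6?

Yes

S1 vs S6: fuel economy 55≥33, 0-60 4.9≤7.2, cargo 76≥34, price 27≤59 — S1 is at least as good on every objective with at least one strict improvement.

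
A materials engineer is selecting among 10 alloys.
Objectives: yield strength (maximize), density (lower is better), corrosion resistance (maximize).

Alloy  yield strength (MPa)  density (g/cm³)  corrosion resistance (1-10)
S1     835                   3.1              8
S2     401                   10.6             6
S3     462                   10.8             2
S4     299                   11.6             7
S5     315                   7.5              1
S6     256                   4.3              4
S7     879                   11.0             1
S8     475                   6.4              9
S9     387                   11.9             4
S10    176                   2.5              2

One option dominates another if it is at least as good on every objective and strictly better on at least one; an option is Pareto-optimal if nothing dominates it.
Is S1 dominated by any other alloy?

S2: worse on yield strength (401 vs 835).
S3: worse on yield strength (462 vs 835).
S4: worse on yield strength (299 vs 835).
S5: worse on yield strength (315 vs 835).
S6: worse on yield strength (256 vs 835).
S7: worse on density (11.0 vs 3.1).
S8: worse on yield strength (475 vs 835).
S9: worse on yield strength (387 vs 835).
S10: worse on yield strength (176 vs 835).
No option is at least as good as S1 on every objective and strictly better on one.

No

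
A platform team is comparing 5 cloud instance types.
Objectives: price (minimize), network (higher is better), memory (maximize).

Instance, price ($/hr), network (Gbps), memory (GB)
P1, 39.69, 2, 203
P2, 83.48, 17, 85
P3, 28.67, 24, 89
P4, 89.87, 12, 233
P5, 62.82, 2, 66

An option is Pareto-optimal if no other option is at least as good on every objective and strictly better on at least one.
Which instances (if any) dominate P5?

P1, P3

P1: price 39.69≤62.82, network 2≥2, memory 203≥66 — dominates P5.
P3: price 28.67≤62.82, network 24≥2, memory 89≥66 — dominates P5.
Others (P2, P4) are each worse than P5 on at least one objective.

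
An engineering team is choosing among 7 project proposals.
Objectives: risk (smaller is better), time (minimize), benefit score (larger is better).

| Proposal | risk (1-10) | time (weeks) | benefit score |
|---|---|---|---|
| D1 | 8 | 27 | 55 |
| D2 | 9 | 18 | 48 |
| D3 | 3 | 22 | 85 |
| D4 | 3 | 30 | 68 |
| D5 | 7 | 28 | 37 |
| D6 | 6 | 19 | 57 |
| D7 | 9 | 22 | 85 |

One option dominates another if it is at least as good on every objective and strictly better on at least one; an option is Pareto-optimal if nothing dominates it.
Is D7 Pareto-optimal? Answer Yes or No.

D3 vs D7: risk 3≤9, time 22≤22, benefit score 85≥85 — D3 is at least as good on every objective and strictly better on at least one, so D3 dominates D7.

No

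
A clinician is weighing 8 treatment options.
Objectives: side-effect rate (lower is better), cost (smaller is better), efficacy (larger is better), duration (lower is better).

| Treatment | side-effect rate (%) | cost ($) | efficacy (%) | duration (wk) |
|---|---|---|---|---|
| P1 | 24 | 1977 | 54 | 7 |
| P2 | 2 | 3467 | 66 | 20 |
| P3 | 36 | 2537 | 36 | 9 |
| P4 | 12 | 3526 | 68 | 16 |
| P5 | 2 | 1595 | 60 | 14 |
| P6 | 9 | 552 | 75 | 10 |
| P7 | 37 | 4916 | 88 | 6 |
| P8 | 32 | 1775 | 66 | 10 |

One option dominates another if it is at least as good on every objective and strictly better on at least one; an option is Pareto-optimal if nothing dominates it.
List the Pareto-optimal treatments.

P1: not dominated.
P2: not dominated.
P3: dominated by P1 (side-effect rate 24≤36, cost 1977≤2537, efficacy 54≥36, duration 7≤9).
P4: dominated by P6 (side-effect rate 9≤12, cost 552≤3526, efficacy 75≥68, duration 10≤16).
P5: not dominated.
P6: not dominated (best cost).
P7: not dominated (best efficacy).
P8: dominated by P6 (side-effect rate 9≤32, cost 552≤1775, efficacy 75≥66, duration 10≤10).

P1, P2, P5, P6, P7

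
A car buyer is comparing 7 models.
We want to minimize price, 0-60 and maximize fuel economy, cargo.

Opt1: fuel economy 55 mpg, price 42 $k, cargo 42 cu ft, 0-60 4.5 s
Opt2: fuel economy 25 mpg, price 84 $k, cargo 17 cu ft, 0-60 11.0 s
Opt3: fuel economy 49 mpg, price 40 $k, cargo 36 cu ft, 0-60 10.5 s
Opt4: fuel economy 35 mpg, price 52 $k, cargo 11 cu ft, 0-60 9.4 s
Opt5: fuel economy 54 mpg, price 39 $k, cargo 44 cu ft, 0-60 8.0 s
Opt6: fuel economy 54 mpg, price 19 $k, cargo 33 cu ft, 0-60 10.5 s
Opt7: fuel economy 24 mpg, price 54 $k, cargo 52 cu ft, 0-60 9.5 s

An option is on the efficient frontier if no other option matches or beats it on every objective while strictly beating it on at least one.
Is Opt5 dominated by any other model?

No

Opt1: worse on price (42 vs 39).
Opt2: worse on fuel economy (25 vs 54).
Opt3: worse on fuel economy (49 vs 54).
Opt4: worse on fuel economy (35 vs 54).
Opt6: worse on cargo (33 vs 44).
Opt7: worse on fuel economy (24 vs 54).
No option is at least as good as Opt5 on every objective and strictly better on one.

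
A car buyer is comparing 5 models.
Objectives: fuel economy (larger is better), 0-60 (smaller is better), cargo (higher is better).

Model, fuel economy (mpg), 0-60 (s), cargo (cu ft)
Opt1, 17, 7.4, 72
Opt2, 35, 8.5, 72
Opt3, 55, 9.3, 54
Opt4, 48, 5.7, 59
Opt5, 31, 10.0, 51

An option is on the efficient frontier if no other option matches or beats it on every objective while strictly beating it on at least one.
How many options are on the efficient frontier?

4

Opt1: not dominated.
Opt2: not dominated.
Opt3: not dominated (best fuel economy).
Opt4: not dominated (best 0-60).
Opt5: dominated by Opt2 (fuel economy 35≥31, 0-60 8.5≤10.0, cargo 72≥51).
Pareto-optimal: Opt1, Opt2, Opt3, Opt4 → 4.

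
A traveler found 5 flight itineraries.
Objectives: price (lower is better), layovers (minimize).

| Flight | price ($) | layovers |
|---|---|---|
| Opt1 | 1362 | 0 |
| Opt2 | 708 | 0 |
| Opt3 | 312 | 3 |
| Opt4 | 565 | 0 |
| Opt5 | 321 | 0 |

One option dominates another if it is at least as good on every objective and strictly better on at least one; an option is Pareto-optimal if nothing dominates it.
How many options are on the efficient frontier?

Opt1: dominated by Opt2 (price 708≤1362, layovers 0≤0).
Opt2: dominated by Opt4 (price 565≤708, layovers 0≤0).
Opt3: not dominated (best price).
Opt4: dominated by Opt5 (price 321≤565, layovers 0≤0).
Opt5: not dominated.
Pareto-optimal: Opt3, Opt5 → 2.

2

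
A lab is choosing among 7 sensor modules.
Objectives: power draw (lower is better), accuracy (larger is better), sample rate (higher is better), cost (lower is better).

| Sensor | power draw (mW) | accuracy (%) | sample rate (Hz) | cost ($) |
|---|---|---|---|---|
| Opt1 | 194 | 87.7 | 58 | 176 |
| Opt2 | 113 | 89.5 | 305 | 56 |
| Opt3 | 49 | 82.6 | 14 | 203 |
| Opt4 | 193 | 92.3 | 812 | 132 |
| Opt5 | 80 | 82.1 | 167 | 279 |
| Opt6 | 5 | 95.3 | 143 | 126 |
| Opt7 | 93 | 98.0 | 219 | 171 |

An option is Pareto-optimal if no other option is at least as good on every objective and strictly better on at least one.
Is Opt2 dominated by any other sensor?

No

Opt1: worse on power draw (194 vs 113).
Opt3: worse on accuracy (82.6 vs 89.5).
Opt4: worse on power draw (193 vs 113).
Opt5: worse on accuracy (82.1 vs 89.5).
Opt6: worse on sample rate (143 vs 305).
Opt7: worse on sample rate (219 vs 305).
No option is at least as good as Opt2 on every objective and strictly better on one.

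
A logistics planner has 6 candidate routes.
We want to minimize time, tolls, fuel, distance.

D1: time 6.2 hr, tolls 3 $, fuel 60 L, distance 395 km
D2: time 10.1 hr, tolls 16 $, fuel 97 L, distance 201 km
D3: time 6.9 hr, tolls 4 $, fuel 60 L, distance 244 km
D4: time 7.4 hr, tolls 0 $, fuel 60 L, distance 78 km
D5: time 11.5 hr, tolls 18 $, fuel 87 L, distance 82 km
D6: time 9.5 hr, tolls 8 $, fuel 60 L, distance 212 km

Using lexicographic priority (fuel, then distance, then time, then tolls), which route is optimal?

D4

First minimize fuel: best is 60, kept {D1, D3, D4, D6}.
Then minimize distance: best is 78, kept {D4}.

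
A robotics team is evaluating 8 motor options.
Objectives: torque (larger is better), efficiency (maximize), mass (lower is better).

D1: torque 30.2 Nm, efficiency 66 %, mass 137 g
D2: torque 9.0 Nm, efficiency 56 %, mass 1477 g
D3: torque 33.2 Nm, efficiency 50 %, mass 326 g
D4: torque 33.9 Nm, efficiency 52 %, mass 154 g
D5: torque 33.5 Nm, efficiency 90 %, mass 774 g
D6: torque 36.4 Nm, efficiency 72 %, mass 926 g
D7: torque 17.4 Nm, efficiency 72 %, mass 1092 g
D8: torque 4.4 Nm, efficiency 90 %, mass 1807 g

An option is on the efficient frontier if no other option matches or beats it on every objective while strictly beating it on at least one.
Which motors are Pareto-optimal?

D1: not dominated (best mass).
D2: dominated by D1 (torque 30.2≥9.0, efficiency 66≥56, mass 137≤1477).
D3: dominated by D4 (torque 33.9≥33.2, efficiency 52≥50, mass 154≤326).
D4: not dominated.
D5: not dominated.
D6: not dominated (best torque).
D7: dominated by D5 (torque 33.5≥17.4, efficiency 90≥72, mass 774≤1092).
D8: dominated by D5 (torque 33.5≥4.4, efficiency 90≥90, mass 774≤1807).

D1, D4, D5, D6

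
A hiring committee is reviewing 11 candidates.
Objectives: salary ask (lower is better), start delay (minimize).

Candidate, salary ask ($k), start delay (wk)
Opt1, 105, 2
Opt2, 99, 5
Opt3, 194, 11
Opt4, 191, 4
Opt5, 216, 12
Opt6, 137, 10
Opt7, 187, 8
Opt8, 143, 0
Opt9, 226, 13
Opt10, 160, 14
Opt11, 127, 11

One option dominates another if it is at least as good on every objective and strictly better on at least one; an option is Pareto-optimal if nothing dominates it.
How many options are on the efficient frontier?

3

Opt1: not dominated.
Opt2: not dominated (best salary ask).
Opt3: dominated by Opt1 (salary ask 105≤194, start delay 2≤11).
Opt4: dominated by Opt1 (salary ask 105≤191, start delay 2≤4).
Opt5: dominated by Opt1 (salary ask 105≤216, start delay 2≤12).
Opt6: dominated by Opt1 (salary ask 105≤137, start delay 2≤10).
Opt7: dominated by Opt1 (salary ask 105≤187, start delay 2≤8).
Opt8: not dominated (best start delay).
Opt9: dominated by Opt1 (salary ask 105≤226, start delay 2≤13).
Opt10: dominated by Opt1 (salary ask 105≤160, start delay 2≤14).
Opt11: dominated by Opt1 (salary ask 105≤127, start delay 2≤11).
Pareto-optimal: Opt1, Opt2, Opt8 → 3.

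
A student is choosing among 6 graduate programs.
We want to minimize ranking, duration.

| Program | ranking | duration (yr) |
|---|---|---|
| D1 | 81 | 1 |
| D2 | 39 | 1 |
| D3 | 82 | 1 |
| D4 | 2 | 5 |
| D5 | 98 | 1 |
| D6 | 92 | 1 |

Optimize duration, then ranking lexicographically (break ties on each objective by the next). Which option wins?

D2

First minimize duration: best is 1, kept {D1, D2, D3, D5, D6}.
Then minimize ranking: best is 39, kept {D2}.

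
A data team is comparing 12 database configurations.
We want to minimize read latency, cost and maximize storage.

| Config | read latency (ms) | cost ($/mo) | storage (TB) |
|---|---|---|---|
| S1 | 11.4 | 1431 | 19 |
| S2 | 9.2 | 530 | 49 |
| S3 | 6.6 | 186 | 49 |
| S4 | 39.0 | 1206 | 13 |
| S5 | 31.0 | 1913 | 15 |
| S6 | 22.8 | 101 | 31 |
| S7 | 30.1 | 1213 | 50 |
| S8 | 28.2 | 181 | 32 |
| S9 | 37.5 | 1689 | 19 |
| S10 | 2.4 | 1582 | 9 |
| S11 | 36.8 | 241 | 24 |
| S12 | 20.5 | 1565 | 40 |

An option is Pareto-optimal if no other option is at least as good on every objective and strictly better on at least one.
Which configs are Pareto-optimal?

S3, S6, S7, S8, S10

S1: dominated by S2 (read latency 9.2≤11.4, cost 530≤1431, storage 49≥19).
S2: dominated by S3 (read latency 6.6≤9.2, cost 186≤530, storage 49≥49).
S3: not dominated.
S4: dominated by S2 (read latency 9.2≤39.0, cost 530≤1206, storage 49≥13).
S5: dominated by S1 (read latency 11.4≤31.0, cost 1431≤1913, storage 19≥15).
S6: not dominated (best cost).
S7: not dominated (best storage).
S8: not dominated.
S9: dominated by S1 (read latency 11.4≤37.5, cost 1431≤1689, storage 19≥19).
S10: not dominated (best read latency).
S11: dominated by S3 (read latency 6.6≤36.8, cost 186≤241, storage 49≥24).
S12: dominated by S2 (read latency 9.2≤20.5, cost 530≤1565, storage 49≥40).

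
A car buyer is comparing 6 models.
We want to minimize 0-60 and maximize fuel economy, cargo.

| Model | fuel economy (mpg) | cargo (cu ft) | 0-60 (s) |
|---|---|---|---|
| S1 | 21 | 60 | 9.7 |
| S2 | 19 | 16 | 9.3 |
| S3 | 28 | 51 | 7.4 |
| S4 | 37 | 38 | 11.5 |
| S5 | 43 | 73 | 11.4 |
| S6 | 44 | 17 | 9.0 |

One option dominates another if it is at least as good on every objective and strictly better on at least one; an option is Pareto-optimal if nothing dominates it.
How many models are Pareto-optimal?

S1: not dominated.
S2: dominated by S3 (fuel economy 28≥19, cargo 51≥16, 0-60 7.4≤9.3).
S3: not dominated (best 0-60).
S4: dominated by S5 (fuel economy 43≥37, cargo 73≥38, 0-60 11.4≤11.5).
S5: not dominated (best cargo).
S6: not dominated (best fuel economy).
Pareto-optimal: S1, S3, S5, S6 → 4.

4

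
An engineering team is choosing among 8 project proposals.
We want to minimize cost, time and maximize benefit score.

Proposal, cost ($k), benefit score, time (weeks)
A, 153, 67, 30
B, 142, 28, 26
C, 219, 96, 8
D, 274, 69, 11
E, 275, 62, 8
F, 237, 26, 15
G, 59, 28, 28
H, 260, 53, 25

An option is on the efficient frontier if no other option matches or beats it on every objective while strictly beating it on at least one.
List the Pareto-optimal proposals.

A, B, C, G

A: not dominated.
B: not dominated.
C: not dominated (best benefit score).
D: dominated by C (cost 219≤274, benefit score 96≥69, time 8≤11).
E: dominated by C (cost 219≤275, benefit score 96≥62, time 8≤8).
F: dominated by C (cost 219≤237, benefit score 96≥26, time 8≤15).
G: not dominated (best cost).
H: dominated by C (cost 219≤260, benefit score 96≥53, time 8≤25).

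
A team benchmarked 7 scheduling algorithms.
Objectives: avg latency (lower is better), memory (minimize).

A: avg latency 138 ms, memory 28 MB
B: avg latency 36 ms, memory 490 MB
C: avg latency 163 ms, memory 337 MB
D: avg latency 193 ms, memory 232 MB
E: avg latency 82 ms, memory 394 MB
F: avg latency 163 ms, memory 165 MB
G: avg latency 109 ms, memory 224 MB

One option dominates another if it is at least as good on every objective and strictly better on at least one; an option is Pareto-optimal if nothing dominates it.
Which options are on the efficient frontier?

A, B, E, G

A: not dominated (best memory).
B: not dominated (best avg latency).
C: dominated by A (avg latency 138≤163, memory 28≤337).
D: dominated by A (avg latency 138≤193, memory 28≤232).
E: not dominated.
F: dominated by A (avg latency 138≤163, memory 28≤165).
G: not dominated.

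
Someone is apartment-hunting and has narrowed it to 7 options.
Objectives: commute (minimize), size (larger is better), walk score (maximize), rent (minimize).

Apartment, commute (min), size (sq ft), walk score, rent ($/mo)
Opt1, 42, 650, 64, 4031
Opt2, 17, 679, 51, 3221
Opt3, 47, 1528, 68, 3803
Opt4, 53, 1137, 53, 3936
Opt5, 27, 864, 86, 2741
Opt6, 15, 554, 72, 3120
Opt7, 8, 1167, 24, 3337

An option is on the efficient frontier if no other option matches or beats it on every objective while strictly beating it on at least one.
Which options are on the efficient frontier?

Opt1: dominated by Opt5 (commute 27≤42, size 864≥650, walk score 86≥64, rent 2741≤4031).
Opt2: not dominated.
Opt3: not dominated (best size).
Opt4: dominated by Opt3 (commute 47≤53, size 1528≥1137, walk score 68≥53, rent 3803≤3936).
Opt5: not dominated (best walk score).
Opt6: not dominated.
Opt7: not dominated (best commute).

Opt2, Opt3, Opt5, Opt6, Opt7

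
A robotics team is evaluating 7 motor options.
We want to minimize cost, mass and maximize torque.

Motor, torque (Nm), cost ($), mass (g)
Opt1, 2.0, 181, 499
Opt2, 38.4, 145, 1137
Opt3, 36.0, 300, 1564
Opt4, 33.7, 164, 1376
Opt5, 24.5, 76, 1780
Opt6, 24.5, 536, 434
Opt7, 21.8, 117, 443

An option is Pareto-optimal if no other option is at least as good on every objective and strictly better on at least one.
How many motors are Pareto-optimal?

Opt1: dominated by Opt7 (torque 21.8≥2.0, cost 117≤181, mass 443≤499).
Opt2: not dominated (best torque).
Opt3: dominated by Opt2 (torque 38.4≥36.0, cost 145≤300, mass 1137≤1564).
Opt4: dominated by Opt2 (torque 38.4≥33.7, cost 145≤164, mass 1137≤1376).
Opt5: not dominated (best cost).
Opt6: not dominated (best mass).
Opt7: not dominated.
Pareto-optimal: Opt2, Opt5, Opt6, Opt7 → 4.

4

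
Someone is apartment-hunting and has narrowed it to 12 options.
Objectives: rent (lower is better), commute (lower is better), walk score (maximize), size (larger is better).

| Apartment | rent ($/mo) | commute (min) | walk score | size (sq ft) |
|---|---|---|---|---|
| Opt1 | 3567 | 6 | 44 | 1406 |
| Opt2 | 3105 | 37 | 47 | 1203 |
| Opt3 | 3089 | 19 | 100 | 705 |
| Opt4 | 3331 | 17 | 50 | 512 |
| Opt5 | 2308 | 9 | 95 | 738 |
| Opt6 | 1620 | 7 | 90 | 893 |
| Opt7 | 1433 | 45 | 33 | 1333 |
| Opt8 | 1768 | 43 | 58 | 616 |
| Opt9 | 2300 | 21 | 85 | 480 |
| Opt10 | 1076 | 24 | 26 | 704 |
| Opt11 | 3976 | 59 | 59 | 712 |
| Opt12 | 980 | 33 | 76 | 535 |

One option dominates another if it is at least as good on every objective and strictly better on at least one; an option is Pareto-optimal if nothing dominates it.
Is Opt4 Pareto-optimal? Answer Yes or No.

No

Opt5 vs Opt4: rent 2308≤3331, commute 9≤17, walk score 95≥50, size 738≥512 — Opt5 is at least as good on every objective and strictly better on at least one, so Opt5 dominates Opt4.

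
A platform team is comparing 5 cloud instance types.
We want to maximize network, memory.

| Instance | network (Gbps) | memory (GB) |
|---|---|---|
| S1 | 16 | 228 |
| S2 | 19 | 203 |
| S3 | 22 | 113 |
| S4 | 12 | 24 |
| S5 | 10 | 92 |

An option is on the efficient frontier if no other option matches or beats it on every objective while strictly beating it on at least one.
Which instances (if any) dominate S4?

S1: network 16≥12, memory 228≥24 — dominates S4.
S2: network 19≥12, memory 203≥24 — dominates S4.
S3: network 22≥12, memory 113≥24 — dominates S4.
Others (S5) are each worse than S4 on at least one objective.

S1, S2, S3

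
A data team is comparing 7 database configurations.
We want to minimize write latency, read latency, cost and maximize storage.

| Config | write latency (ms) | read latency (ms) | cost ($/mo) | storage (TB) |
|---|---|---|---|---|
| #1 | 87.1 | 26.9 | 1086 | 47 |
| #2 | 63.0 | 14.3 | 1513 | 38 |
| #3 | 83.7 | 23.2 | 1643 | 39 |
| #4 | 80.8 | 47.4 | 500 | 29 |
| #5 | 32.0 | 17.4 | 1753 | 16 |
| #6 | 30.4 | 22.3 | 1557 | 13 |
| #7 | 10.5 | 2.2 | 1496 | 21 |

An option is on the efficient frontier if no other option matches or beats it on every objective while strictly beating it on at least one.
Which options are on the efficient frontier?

#1: not dominated (best storage).
#2: not dominated.
#3: not dominated.
#4: not dominated (best cost).
#5: dominated by #7 (write latency 10.5≤32.0, read latency 2.2≤17.4, cost 1496≤1753, storage 21≥16).
#6: dominated by #7 (write latency 10.5≤30.4, read latency 2.2≤22.3, cost 1496≤1557, storage 21≥13).
#7: not dominated (best write latency).

#1, #2, #3, #4, #7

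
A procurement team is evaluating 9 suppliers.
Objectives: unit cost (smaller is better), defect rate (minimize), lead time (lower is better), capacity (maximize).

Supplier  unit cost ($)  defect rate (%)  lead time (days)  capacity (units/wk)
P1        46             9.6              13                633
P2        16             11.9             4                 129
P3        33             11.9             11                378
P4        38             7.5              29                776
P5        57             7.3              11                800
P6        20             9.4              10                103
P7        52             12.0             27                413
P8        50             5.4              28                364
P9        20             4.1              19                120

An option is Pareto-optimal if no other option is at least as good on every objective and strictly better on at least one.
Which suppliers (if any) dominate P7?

P1

P1: unit cost 46≤52, defect rate 9.6≤12.0, lead time 13≤27, capacity 633≥413 — dominates P7.
Others (P2, P3, P4, P5, P6, P8, P9) are each worse than P7 on at least one objective.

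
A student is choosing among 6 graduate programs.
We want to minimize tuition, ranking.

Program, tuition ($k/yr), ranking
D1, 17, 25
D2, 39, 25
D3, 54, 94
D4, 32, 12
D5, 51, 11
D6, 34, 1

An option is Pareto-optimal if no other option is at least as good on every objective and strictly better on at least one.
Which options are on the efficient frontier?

D1: not dominated (best tuition).
D2: dominated by D1 (tuition 17≤39, ranking 25≤25).
D3: dominated by D1 (tuition 17≤54, ranking 25≤94).
D4: not dominated.
D5: dominated by D6 (tuition 34≤51, ranking 1≤11).
D6: not dominated (best ranking).

D1, D4, D6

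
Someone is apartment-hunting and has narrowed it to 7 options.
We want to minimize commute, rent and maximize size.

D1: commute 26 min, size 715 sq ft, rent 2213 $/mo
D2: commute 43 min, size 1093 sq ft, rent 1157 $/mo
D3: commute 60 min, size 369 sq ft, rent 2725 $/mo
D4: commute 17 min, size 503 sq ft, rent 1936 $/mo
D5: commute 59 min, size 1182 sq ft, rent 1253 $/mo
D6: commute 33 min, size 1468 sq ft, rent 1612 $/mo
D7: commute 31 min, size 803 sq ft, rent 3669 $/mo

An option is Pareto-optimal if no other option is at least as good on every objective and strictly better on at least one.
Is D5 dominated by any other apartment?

D1: worse on size (715 vs 1182).
D2: worse on size (1093 vs 1182).
D3: worse on commute (60 vs 59).
D4: worse on size (503 vs 1182).
D6: worse on rent (1612 vs 1253).
D7: worse on size (803 vs 1182).
No option is at least as good as D5 on every objective and strictly better on one.

No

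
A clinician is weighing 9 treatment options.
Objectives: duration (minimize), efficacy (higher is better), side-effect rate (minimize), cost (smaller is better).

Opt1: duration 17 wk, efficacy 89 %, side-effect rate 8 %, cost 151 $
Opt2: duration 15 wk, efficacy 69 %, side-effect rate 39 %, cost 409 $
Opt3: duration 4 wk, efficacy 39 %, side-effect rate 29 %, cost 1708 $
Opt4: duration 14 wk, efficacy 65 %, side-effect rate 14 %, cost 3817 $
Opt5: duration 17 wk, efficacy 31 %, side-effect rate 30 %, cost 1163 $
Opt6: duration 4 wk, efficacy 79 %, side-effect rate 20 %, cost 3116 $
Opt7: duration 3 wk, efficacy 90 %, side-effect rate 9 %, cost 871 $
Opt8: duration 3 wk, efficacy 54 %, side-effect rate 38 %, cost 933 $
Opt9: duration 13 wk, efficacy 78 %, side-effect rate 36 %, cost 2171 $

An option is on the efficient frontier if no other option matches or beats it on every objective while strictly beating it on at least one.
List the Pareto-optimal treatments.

Opt1: not dominated (best side-effect rate).
Opt2: not dominated.
Opt3: dominated by Opt7 (duration 3≤4, efficacy 90≥39, side-effect rate 9≤29, cost 871≤1708).
Opt4: dominated by Opt7 (duration 3≤14, efficacy 90≥65, side-effect rate 9≤14, cost 871≤3817).
Opt5: dominated by Opt1 (duration 17≤17, efficacy 89≥31, side-effect rate 8≤30, cost 151≤1163).
Opt6: dominated by Opt7 (duration 3≤4, efficacy 90≥79, side-effect rate 9≤20, cost 871≤3116).
Opt7: not dominated (best efficacy).
Opt8: dominated by Opt7 (duration 3≤3, efficacy 90≥54, side-effect rate 9≤38, cost 871≤933).
Opt9: dominated by Opt7 (duration 3≤13, efficacy 90≥78, side-effect rate 9≤36, cost 871≤2171).

Opt1, Opt2, Opt7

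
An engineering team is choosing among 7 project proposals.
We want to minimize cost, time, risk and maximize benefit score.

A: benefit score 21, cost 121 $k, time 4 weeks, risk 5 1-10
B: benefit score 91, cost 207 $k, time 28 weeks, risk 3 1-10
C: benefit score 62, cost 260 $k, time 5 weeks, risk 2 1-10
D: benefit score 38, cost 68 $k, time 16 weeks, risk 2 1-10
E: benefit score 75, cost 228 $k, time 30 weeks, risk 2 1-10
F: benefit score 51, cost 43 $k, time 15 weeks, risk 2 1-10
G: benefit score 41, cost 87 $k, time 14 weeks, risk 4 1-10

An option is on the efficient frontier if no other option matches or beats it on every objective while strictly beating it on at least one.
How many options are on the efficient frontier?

A: not dominated (best time).
B: not dominated (best benefit score).
C: not dominated.
D: dominated by F (benefit score 51≥38, cost 43≤68, time 15≤16, risk 2≤2).
E: not dominated.
F: not dominated (best cost).
G: not dominated.
Pareto-optimal: A, B, C, E, F, G → 6.

6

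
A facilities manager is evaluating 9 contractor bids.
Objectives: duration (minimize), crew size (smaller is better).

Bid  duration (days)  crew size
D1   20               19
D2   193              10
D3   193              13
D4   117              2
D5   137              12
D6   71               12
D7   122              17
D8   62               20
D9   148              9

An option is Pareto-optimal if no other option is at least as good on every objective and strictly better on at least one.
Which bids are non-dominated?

D1, D4, D6

D1: not dominated (best duration).
D2: dominated by D4 (duration 117≤193, crew size 2≤10).
D3: dominated by D2 (duration 193≤193, crew size 10≤13).
D4: not dominated (best crew size).
D5: dominated by D4 (duration 117≤137, crew size 2≤12).
D6: not dominated.
D7: dominated by D4 (duration 117≤122, crew size 2≤17).
D8: dominated by D1 (duration 20≤62, crew size 19≤20).
D9: dominated by D4 (duration 117≤148, crew size 2≤9).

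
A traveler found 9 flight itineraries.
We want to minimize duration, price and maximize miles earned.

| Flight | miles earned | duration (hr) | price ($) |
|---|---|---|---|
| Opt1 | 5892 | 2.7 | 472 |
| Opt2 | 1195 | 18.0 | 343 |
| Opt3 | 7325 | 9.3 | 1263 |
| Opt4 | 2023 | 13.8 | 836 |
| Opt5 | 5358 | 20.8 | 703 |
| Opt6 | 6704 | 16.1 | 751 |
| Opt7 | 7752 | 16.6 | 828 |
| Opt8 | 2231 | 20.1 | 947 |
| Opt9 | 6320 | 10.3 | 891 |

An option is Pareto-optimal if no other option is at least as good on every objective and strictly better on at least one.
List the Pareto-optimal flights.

Opt1, Opt2, Opt3, Opt6, Opt7, Opt9

Opt1: not dominated (best duration).
Opt2: not dominated (best price).
Opt3: not dominated.
Opt4: dominated by Opt1 (miles earned 5892≥2023, duration 2.7≤13.8, price 472≤836).
Opt5: dominated by Opt1 (miles earned 5892≥5358, duration 2.7≤20.8, price 472≤703).
Opt6: not dominated.
Opt7: not dominated (best miles earned).
Opt8: dominated by Opt1 (miles earned 5892≥2231, duration 2.7≤20.1, price 472≤947).
Opt9: not dominated.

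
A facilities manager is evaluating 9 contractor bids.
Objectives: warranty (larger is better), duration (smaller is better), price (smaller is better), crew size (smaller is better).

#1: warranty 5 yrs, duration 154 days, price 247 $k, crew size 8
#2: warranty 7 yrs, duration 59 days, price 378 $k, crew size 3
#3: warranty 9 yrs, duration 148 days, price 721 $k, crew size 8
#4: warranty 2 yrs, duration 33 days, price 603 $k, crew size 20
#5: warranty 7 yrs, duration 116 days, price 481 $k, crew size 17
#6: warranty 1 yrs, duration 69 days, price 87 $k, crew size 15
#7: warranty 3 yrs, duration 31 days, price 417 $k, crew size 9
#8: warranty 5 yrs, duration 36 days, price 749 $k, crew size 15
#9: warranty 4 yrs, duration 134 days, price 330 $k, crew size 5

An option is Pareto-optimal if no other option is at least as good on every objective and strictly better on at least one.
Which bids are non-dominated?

#1: not dominated.
#2: not dominated (best crew size).
#3: not dominated (best warranty).
#4: dominated by #7 (warranty 3≥2, duration 31≤33, price 417≤603, crew size 9≤20).
#5: dominated by #2 (warranty 7≥7, duration 59≤116, price 378≤481, crew size 3≤17).
#6: not dominated (best price).
#7: not dominated (best duration).
#8: not dominated.
#9: not dominated.

#1, #2, #3, #6, #7, #8, #9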